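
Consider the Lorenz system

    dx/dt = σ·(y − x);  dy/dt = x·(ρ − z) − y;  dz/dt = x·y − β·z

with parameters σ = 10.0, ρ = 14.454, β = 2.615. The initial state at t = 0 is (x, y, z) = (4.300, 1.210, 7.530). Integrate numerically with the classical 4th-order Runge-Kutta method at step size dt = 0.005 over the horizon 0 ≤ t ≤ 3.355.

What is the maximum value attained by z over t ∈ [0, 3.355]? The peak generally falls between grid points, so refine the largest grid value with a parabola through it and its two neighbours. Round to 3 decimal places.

t=0.000: state=(4.300, 1.210, 7.530)
step 1 (dt=0.005): k1=(-30.900, 28.563, -14.488), k2=(-29.413, 28.110, -14.185), k3=(-29.462, 28.134, -14.187), k4=(-28.020, 27.697, -13.897); state += dt/6·(k1+2k2+2k3+k4)
t=0.005: state=(4.153, 1.351, 7.459)
t=0.010: state=(4.019, 1.487, 7.391)
t=0.015: state=(3.899, 1.620, 7.325)
continuing one RK4 step at a time; state shown every 40 steps (Δt=0.2):
t=0.200: state=(4.328, 6.035, 6.623)
t=0.400: state=(8.812, 10.555, 13.631)
t=0.600: state=(6.853, 3.965, 18.219)
t=0.800: state=(2.931, 2.193, 12.541)
t=1.000: state=(3.122, 3.899, 8.723)
t=1.200: state=(5.918, 7.851, 9.395)
t=1.400: state=(8.580, 8.330, 16.412)
t=1.600: state=(5.298, 3.438, 15.834)
t=1.800: state=(3.473, 3.455, 11.351)
t=2.000: state=(4.737, 5.941, 9.634)
t=2.200: state=(7.496, 8.548, 13.239)
t=2.400: state=(6.933, 5.491, 16.492)
t=2.600: state=(4.408, 3.748, 13.357)
t=2.800: state=(4.473, 5.106, 10.765)
t=3.000: state=(6.444, 7.541, 11.949)
t=3.200: state=(7.298, 6.780, 15.530)
t=3.355: state=(5.812, 4.735, 15.079)
largest grid value and its neighbours: z(0.540)=18.81239, z(0.545)=18.82219, z(0.550)=18.81956
parabola through these three points peaks at t≈0.546 with z≈18.82270

max z = 18.823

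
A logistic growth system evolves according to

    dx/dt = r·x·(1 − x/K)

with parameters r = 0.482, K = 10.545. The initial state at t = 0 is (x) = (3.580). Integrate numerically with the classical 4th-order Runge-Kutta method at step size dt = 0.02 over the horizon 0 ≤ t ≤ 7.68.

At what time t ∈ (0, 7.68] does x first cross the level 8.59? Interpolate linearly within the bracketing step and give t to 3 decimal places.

t=0.000: state=(3.580)
step 1 (dt=0.02): k1=(1.140), k2=(1.141), k3=(1.141), k4=(1.143); state += dt/6·(k1+2k2+2k3+k4)
t=0.020: state=(3.603)
t=0.040: state=(3.626)
t=0.060: state=(3.649)
continuing one RK4 step at a time; state shown every 25 steps (Δt=0.5):
t=0.500: state=(4.170)
t=1.000: state=(4.790)
t=1.500: state=(5.424)
t=2.000: state=(6.054)
t=2.500: state=(6.661)
t=3.000: state=(7.232)
t=3.500: state=(7.753)
t=4.000: state=(8.219)
t=4.440: state=(8.581)
next step: t=4.460: state=(8.596) — x has crossed 8.59
linear interpolation between t=4.440 (8.58096) and t=4.460 (8.59633) → t≈4.452

t = 4.452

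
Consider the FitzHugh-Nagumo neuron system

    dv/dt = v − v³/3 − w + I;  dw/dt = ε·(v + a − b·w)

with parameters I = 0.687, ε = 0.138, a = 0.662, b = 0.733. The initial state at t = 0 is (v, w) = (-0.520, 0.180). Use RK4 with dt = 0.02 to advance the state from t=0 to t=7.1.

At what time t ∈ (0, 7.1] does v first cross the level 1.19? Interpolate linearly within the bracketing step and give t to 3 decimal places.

t=0.000: state=(-0.520, 0.180)
step 1 (dt=0.02): k1=(0.034, 0.001), k2=(0.034, 0.001), k3=(0.034, 0.001), k4=(0.034, 0.001); state += dt/6·(k1+2k2+2k3+k4)
t=0.020: state=(-0.519, 0.180)
t=0.040: state=(-0.519, 0.180)
t=0.060: state=(-0.518, 0.180)
continuing one RK4 step at a time; state shown every 25 steps (Δt=0.5):
t=0.500: state=(-0.500, 0.181)
t=1.000: state=(-0.472, 0.184)
t=1.500: state=(-0.432, 0.189)
t=2.000: state=(-0.377, 0.197)
t=2.500: state=(-0.299, 0.209)
t=3.000: state=(-0.184, 0.227)
t=3.500: state=(-0.012, 0.253)
t=4.000: state=(0.251, 0.293)
t=4.500: state=(0.634, 0.352)
t=5.000: state=(1.098, 0.438)
t=5.100: state=(1.187, 0.458)
next step: t=5.120: state=(1.204, 0.462) — v has crossed 1.19
linear interpolation between t=5.100 (1.18653) and t=5.120 (1.20360) → t≈5.104

t = 5.104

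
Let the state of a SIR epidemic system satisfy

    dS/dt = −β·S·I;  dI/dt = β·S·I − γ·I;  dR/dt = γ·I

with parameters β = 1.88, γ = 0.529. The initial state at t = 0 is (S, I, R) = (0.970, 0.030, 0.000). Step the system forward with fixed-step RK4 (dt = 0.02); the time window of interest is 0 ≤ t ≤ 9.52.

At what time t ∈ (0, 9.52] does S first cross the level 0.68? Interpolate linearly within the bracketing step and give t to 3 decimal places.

t=0.000: state=(0.970, 0.030, 0.000)
step 1 (dt=0.02): k1=(-0.055, 0.039, 0.016), k2=(-0.055, 0.039, 0.016), k3=(-0.055, 0.039, 0.016), k4=(-0.056, 0.040, 0.016); state += dt/6·(k1+2k2+2k3+k4)
t=0.020: state=(0.969, 0.031, 0.000)
t=0.040: state=(0.968, 0.032, 0.001)
t=0.060: state=(0.967, 0.032, 0.001)
continuing one RK4 step at a time; state shown every 25 steps (Δt=0.5):
t=0.500: state=(0.932, 0.056, 0.011)
t=1.000: state=(0.867, 0.101, 0.031)
t=1.500: state=(0.766, 0.168, 0.067)
t=1.820: state=(0.682, 0.219, 0.099)
next step: t=1.840: state=(0.676, 0.222, 0.102) — S has crossed 0.68
linear interpolation between t=1.820 (0.68167) and t=1.840 (0.67604) → t≈1.826

t = 1.826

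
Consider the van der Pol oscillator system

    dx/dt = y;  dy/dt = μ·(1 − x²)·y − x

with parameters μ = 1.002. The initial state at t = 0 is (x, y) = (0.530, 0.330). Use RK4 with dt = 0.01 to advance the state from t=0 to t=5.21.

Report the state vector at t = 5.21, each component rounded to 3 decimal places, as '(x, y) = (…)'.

t=0.000: state=(0.530, 0.330)
step 1 (dt=0.01): k1=(0.330, -0.292), k2=(0.329, -0.296), k3=(0.329, -0.296), k4=(0.327, -0.299); state += dt/6·(k1+2k2+2k3+k4)
t=0.010: state=(0.533, 0.327)
t=0.020: state=(0.537, 0.324)
t=0.030: state=(0.540, 0.321)
continuing one RK4 step at a time; state shown every 20 steps (Δt=0.2):
t=0.200: state=(0.589, 0.259)
t=0.400: state=(0.632, 0.163)
t=0.600: state=(0.653, 0.047)
t=0.800: state=(0.649, -0.086)
t=1.000: state=(0.618, -0.232)
t=1.200: state=(0.556, -0.391)
t=1.400: state=(0.460, -0.564)
t=1.600: state=(0.329, -0.755)
t=1.800: state=(0.157, -0.965)
t=2.000: state=(-0.058, -1.191)
t=2.200: state=(-0.318, -1.403)
t=2.400: state=(-0.615, -1.541)
t=2.600: state=(-0.924, -1.511)
t=2.800: state=(-1.204, -1.258)
t=3.000: state=(-1.416, -0.842)
t=3.200: state=(-1.539, -0.399)
t=3.400: state=(-1.580, -0.027)
t=3.600: state=(-1.556, 0.253)
t=3.800: state=(-1.484, 0.462)
t=4.000: state=(-1.374, 0.634)
t=4.200: state=(-1.231, 0.795)
t=4.400: state=(-1.055, 0.970)
t=4.600: state=(-0.841, 1.181)
t=4.800: state=(-0.578, 1.453)
t=5.000: state=(-0.254, 1.803)
t=5.200: state=(0.147, 2.210)
t=5.210: state=(0.169, 2.230)

(x, y) = (0.169, 2.230)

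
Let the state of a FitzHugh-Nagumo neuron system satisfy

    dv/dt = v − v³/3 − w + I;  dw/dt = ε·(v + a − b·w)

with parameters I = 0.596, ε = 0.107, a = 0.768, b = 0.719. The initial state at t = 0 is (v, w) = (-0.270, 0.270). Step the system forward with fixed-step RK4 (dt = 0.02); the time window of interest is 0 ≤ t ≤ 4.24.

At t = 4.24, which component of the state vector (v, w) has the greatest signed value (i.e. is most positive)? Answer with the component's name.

largest component: v

t=0.000: state=(-0.270, 0.270)
step 1 (dt=0.02): k1=(0.063, 0.033), k2=(0.063, 0.033), k3=(0.063, 0.033), k4=(0.063, 0.033); state += dt/6·(k1+2k2+2k3+k4)
t=0.020: state=(-0.269, 0.271)
t=0.040: state=(-0.267, 0.271)
t=0.060: state=(-0.266, 0.272)
continuing one RK4 step at a time; state shown every 10 steps (Δt=0.2):
t=0.200: state=(-0.257, 0.277)
t=0.400: state=(-0.243, 0.283)
t=0.600: state=(-0.227, 0.290)
t=0.800: state=(-0.210, 0.298)
t=1.000: state=(-0.190, 0.305)
t=1.200: state=(-0.168, 0.313)
t=1.400: state=(-0.143, 0.321)
t=1.600: state=(-0.115, 0.330)
t=1.800: state=(-0.082, 0.339)
t=2.000: state=(-0.045, 0.349)
t=2.200: state=(-0.001, 0.359)
t=2.400: state=(0.050, 0.371)
t=2.600: state=(0.110, 0.383)
t=2.800: state=(0.179, 0.396)
t=3.000: state=(0.261, 0.411)
t=3.200: state=(0.356, 0.428)
t=3.400: state=(0.465, 0.446)
t=3.600: state=(0.588, 0.467)
t=3.800: state=(0.723, 0.490)
t=4.000: state=(0.867, 0.516)
t=4.200: state=(1.013, 0.544)
t=4.240: state=(1.041, 0.550)
compare at T: v=1.041, w=0.550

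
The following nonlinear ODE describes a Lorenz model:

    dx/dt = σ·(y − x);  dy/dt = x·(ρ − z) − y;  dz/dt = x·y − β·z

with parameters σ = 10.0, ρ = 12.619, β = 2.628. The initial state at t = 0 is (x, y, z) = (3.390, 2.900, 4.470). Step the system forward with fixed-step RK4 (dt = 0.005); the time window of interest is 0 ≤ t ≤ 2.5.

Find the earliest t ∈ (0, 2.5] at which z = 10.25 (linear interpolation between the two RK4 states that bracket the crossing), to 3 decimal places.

t=0.000: state=(3.390, 2.900, 4.470)
step 1 (dt=0.005): k1=(-4.900, 24.725, -1.916), k2=(-4.159, 24.580, -1.730), k3=(-4.182, 24.594, -1.727), k4=(-3.461, 24.461, -1.540); state += dt/6·(k1+2k2+2k3+k4)
t=0.005: state=(3.369, 3.023, 4.461)
t=0.010: state=(3.355, 3.145, 4.455)
t=0.015: state=(3.348, 3.266, 4.450)
continuing one RK4 step at a time; state shown every 20 steps (Δt=0.1):
t=0.100: state=(3.971, 5.346, 4.745)
t=0.200: state=(5.843, 8.093, 6.587)
t=0.285: state=(7.773, 9.848, 10.055)
next step: t=0.290: state=(7.876, 9.894, 10.307) — z has crossed 10.25
linear interpolation between t=0.285 (10.05501) and t=0.290 (10.30746) → t≈0.289

t = 0.289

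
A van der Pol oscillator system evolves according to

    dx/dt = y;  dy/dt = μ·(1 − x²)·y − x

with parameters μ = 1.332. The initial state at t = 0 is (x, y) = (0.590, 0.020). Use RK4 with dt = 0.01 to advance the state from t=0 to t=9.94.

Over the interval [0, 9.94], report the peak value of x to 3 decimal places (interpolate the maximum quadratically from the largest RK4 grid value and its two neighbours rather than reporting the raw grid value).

t=0.000: state=(0.590, 0.020)
step 1 (dt=0.01): k1=(0.020, -0.573), k2=(0.017, -0.575), k3=(0.017, -0.575), k4=(0.014, -0.578); state += dt/6·(k1+2k2+2k3+k4)
t=0.010: state=(0.590, 0.014)
t=0.020: state=(0.590, 0.008)
t=0.030: state=(0.590, 0.003)
continuing one RK4 step at a time; state shown every 50 steps (Δt=0.5):
t=0.500: state=(0.518, -0.331)
t=1.000: state=(0.231, -0.855)
t=1.500: state=(-0.382, -1.620)
t=2.000: state=(-1.254, -1.520)
t=2.500: state=(-1.658, -0.152)
t=3.000: state=(-1.557, 0.450)
t=3.500: state=(-1.253, 0.762)
t=4.000: state=(-0.766, 1.251)
t=4.500: state=(0.112, 2.409)
t=5.000: state=(1.500, 2.358)
t=5.500: state=(2.004, 0.028)
t=6.000: state=(1.866, -0.445)
t=6.500: state=(1.602, -0.607)
t=7.000: state=(1.248, -0.833)
t=7.500: state=(0.724, -1.340)
t=8.000: state=(-0.219, -2.575)
t=8.500: state=(-1.611, -2.113)
t=9.000: state=(-2.012, 0.065)
t=9.500: state=(-1.854, 0.461)
t=9.940: state=(-1.620, 0.599)
largest grid value and its neighbours: x(5.500)=2.00403, x(5.510)=2.00420, x(5.520)=2.00417
parabola through these three points peaks at t≈5.514 with x≈2.00422

max x = 2.004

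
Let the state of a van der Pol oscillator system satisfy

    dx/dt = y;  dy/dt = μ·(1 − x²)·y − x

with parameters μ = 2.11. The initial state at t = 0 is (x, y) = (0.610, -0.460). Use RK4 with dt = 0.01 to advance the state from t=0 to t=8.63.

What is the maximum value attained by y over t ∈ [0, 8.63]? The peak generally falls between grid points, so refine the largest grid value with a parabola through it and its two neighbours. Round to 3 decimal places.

max y = 3.951

t=0.000: state=(0.610, -0.460)
step 1 (dt=0.01): k1=(-0.460, -1.219), k2=(-0.466, -1.228), k3=(-0.466, -1.228), k4=(-0.472, -1.237); state += dt/6·(k1+2k2+2k3+k4)
t=0.010: state=(0.605, -0.472)
t=0.020: state=(0.601, -0.485)
t=0.030: state=(0.596, -0.497)
continuing one RK4 step at a time; state shown every 50 steps (Δt=0.5):
t=0.500: state=(0.174, -1.440)
t=1.000: state=(-1.009, -3.039)
t=1.500: state=(-1.854, -0.279)
t=2.000: state=(-1.788, 0.319)
t=2.500: state=(-1.600, 0.425)
t=3.000: state=(-1.358, 0.558)
t=3.500: state=(-1.016, 0.856)
t=4.000: state=(-0.397, 1.841)
t=4.500: state=(1.127, 3.874)
t=5.000: state=(2.018, 0.104)
t=5.500: state=(1.923, -0.307)
t=6.000: state=(1.752, -0.372)
t=6.500: state=(1.548, -0.453)
t=7.000: state=(1.287, -0.607)
t=7.500: state=(0.904, -0.991)
t=8.000: state=(0.142, -2.371)
t=8.500: state=(-1.554, -2.979)
t=8.630: state=(-1.849, -1.573)
largest grid value and its neighbours: y(4.440)=3.94598, y(4.450)=3.95104, y(4.460)=3.94957
parabola through these three points peaks at t≈4.453 with y≈3.95129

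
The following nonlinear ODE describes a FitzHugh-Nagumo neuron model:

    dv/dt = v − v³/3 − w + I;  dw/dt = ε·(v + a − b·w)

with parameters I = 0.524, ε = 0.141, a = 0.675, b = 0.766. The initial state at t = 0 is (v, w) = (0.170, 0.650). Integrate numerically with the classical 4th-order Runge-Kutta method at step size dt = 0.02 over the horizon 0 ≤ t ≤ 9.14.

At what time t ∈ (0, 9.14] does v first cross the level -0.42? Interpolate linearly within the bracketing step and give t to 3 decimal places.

t = 4.962

t=0.000: state=(0.170, 0.650)
step 1 (dt=0.02): k1=(0.042, 0.049), k2=(0.042, 0.049), k3=(0.042, 0.049), k4=(0.042, 0.049); state += dt/6·(k1+2k2+2k3+k4)
t=0.020: state=(0.171, 0.651)
t=0.040: state=(0.172, 0.652)
t=0.060: state=(0.173, 0.653)
continuing one RK4 step at a time; state shown every 25 steps (Δt=0.5):
t=0.500: state=(0.190, 0.675)
t=1.000: state=(0.207, 0.699)
t=1.500: state=(0.218, 0.723)
t=2.000: state=(0.221, 0.747)
t=2.500: state=(0.210, 0.769)
t=3.000: state=(0.181, 0.788)
t=3.500: state=(0.121, 0.803)
t=4.000: state=(0.015, 0.812)
t=4.500: state=(-0.163, 0.811)
t=4.960: state=(-0.419, 0.797)
next step: t=4.980: state=(-0.432, 0.796) — v has crossed -0.42
linear interpolation between t=4.960 (-0.41877) and t=4.980 (-0.43221) → t≈4.962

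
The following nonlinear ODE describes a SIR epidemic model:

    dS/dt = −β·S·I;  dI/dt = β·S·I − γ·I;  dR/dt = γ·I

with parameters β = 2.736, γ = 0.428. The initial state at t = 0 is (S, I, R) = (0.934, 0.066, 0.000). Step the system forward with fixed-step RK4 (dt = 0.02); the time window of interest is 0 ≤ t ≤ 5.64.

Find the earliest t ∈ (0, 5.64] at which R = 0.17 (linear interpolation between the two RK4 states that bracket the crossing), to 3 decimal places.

t=0.000: state=(0.934, 0.066, 0.000)
step 1 (dt=0.02): k1=(-0.169, 0.140, 0.028), k2=(-0.172, 0.143, 0.029), k3=(-0.172, 0.143, 0.029), k4=(-0.175, 0.146, 0.029); state += dt/6·(k1+2k2+2k3+k4)
t=0.020: state=(0.931, 0.069, 0.001)
t=0.040: state=(0.927, 0.072, 0.001)
t=0.060: state=(0.923, 0.075, 0.002)
continuing one RK4 step at a time; state shown every 10 steps (Δt=0.2):
t=0.200: state=(0.893, 0.100, 0.007)
t=0.400: state=(0.835, 0.147, 0.017)
t=0.600: state=(0.758, 0.209, 0.033)
t=0.800: state=(0.663, 0.284, 0.054)
t=1.000: state=(0.555, 0.363, 0.081)
t=1.200: state=(0.446, 0.439, 0.116)
t=1.400: state=(0.344, 0.500, 0.156)
t=1.460: state=(0.317, 0.514, 0.169)
next step: t=1.480: state=(0.308, 0.518, 0.174) — R has crossed 0.17
linear interpolation between t=1.460 (0.16908) and t=1.480 (0.17350) → t≈1.464

t = 1.464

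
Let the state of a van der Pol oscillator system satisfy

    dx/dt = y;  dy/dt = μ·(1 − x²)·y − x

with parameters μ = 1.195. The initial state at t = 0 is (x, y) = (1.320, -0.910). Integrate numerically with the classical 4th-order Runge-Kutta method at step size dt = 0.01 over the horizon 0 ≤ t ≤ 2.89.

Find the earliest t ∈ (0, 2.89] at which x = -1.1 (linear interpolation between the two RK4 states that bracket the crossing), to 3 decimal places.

t = 1.338

t=0.000: state=(1.320, -0.910)
step 1 (dt=0.01): k1=(-0.910, -0.513), k2=(-0.913, -0.519), k3=(-0.913, -0.519), k4=(-0.915, -0.525); state += dt/6·(k1+2k2+2k3+k4)
t=0.010: state=(1.311, -0.915)
t=0.020: state=(1.302, -0.921)
t=0.030: state=(1.292, -0.926)
continuing one RK4 step at a time; state shown every 10 steps (Δt=0.1):
t=0.100: state=(1.226, -0.968)
t=0.200: state=(1.126, -1.039)
t=0.300: state=(1.018, -1.127)
t=0.400: state=(0.900, -1.234)
t=0.500: state=(0.770, -1.365)
t=0.600: state=(0.626, -1.523)
t=0.700: state=(0.465, -1.713)
t=0.800: state=(0.282, -1.937)
t=0.900: state=(0.076, -2.193)
t=1.000: state=(-0.157, -2.465)
t=1.100: state=(-0.416, -2.720)
t=1.200: state=(-0.698, -2.894)
t=1.300: state=(-0.990, -2.908)
t=1.330: state=(-1.077, -2.870)
next step: t=1.340: state=(-1.105, -2.852) — x has crossed -1.1
linear interpolation between t=1.330 (-1.07658) and t=1.340 (-1.10519) → t≈1.338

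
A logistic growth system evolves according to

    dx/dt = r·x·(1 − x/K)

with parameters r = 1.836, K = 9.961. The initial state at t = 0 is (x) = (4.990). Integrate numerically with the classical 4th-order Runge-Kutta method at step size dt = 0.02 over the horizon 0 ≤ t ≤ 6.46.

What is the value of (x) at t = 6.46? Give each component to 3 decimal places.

(x) = (9.961)

t=0.000: state=(4.990)
step 1 (dt=0.02): k1=(4.572), k2=(4.572), k3=(4.572), k4=(4.570); state += dt/6·(k1+2k2+2k3+k4)
t=0.020: state=(5.081)
t=0.040: state=(5.173)
t=0.060: state=(5.264)
continuing one RK4 step at a time; state shown every 25 steps (Δt=0.5):
t=0.500: state=(7.126)
t=1.000: state=(8.596)
t=1.500: state=(9.367)
t=2.000: state=(9.715)
t=2.500: state=(9.861)
t=3.000: state=(9.921)
t=3.500: state=(9.945)
t=4.000: state=(9.955)
t=4.500: state=(9.958)
t=5.000: state=(9.960)
t=5.500: state=(9.961)
t=6.000: state=(9.961)
t=6.460: state=(9.961)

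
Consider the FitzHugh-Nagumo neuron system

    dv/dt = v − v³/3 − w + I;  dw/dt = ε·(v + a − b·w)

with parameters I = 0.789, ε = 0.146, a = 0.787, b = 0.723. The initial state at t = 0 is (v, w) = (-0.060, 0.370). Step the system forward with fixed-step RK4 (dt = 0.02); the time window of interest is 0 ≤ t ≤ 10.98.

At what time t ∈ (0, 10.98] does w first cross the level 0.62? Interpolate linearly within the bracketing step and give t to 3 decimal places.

t=0.000: state=(-0.060, 0.370)
step 1 (dt=0.02): k1=(0.359, 0.067), k2=(0.362, 0.068), k3=(0.362, 0.068), k4=(0.365, 0.068); state += dt/6·(k1+2k2+2k3+k4)
t=0.020: state=(-0.053, 0.371)
t=0.040: state=(-0.045, 0.373)
t=0.060: state=(-0.038, 0.374)
continuing one RK4 step at a time; state shown every 25 steps (Δt=0.5):
t=0.500: state=(0.162, 0.410)
t=1.000: state=(0.489, 0.467)
t=1.500: state=(0.917, 0.549)
t=1.820: state=(1.193, 0.616)
next step: t=1.840: state=(1.209, 0.620) — w has crossed 0.62
linear interpolation between t=1.820 (0.61566) and t=1.840 (0.62016) → t≈1.839

t = 1.839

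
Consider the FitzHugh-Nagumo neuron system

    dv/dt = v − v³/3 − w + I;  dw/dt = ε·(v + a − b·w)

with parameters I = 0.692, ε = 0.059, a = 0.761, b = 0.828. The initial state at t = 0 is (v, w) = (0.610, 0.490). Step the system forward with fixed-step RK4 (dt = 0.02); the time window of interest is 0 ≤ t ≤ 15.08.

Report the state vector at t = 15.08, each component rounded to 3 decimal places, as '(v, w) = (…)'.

(v, w) = (0.635, 1.523)

t=0.000: state=(0.610, 0.490)
step 1 (dt=0.02): k1=(0.736, 0.057), k2=(0.740, 0.057), k3=(0.740, 0.057), k4=(0.744, 0.058); state += dt/6·(k1+2k2+2k3+k4)
t=0.020: state=(0.625, 0.491)
t=0.040: state=(0.640, 0.492)
t=0.060: state=(0.655, 0.493)
continuing one RK4 step at a time; state shown every 25 steps (Δt=0.5):
t=0.500: state=(1.013, 0.524)
t=1.000: state=(1.389, 0.569)
t=1.500: state=(1.613, 0.621)
t=2.000: state=(1.698, 0.677)
t=2.500: state=(1.714, 0.733)
t=3.000: state=(1.702, 0.787)
t=3.500: state=(1.680, 0.839)
t=4.000: state=(1.655, 0.890)
t=4.500: state=(1.627, 0.939)
t=5.000: state=(1.599, 0.985)
t=5.500: state=(1.570, 1.030)
t=6.000: state=(1.541, 1.072)
t=6.500: state=(1.511, 1.113)
t=7.000: state=(1.481, 1.152)
t=7.500: state=(1.450, 1.189)
t=8.000: state=(1.418, 1.224)
t=8.500: state=(1.385, 1.258)
t=9.000: state=(1.351, 1.290)
t=9.500: state=(1.316, 1.319)
t=10.000: state=(1.280, 1.348)
t=10.500: state=(1.242, 1.374)
t=11.000: state=(1.201, 1.399)
t=11.500: state=(1.158, 1.421)
t=12.000: state=(1.112, 1.442)
t=12.500: state=(1.061, 1.461)
t=13.000: state=(1.005, 1.478)
t=13.500: state=(0.940, 1.493)
t=14.000: state=(0.865, 1.506)
t=14.500: state=(0.774, 1.516)
t=15.000: state=(0.657, 1.522)
t=15.080: state=(0.635, 1.523)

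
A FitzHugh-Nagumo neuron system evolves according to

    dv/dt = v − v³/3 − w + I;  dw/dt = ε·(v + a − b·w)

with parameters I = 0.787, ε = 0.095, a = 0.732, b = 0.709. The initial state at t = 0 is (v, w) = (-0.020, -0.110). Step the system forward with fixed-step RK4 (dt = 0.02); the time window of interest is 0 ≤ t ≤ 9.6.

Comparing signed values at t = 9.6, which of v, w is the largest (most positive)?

t=0.000: state=(-0.020, -0.110)
step 1 (dt=0.02): k1=(0.877, 0.075), k2=(0.885, 0.076), k3=(0.885, 0.076), k4=(0.893, 0.077); state += dt/6·(k1+2k2+2k3+k4)
t=0.020: state=(-0.002, -0.108)
t=0.040: state=(0.016, -0.107)
t=0.060: state=(0.034, -0.105)
continuing one RK4 step at a time; state shown every 25 steps (Δt=0.5):
t=0.500: state=(0.530, -0.061)
t=1.000: state=(1.244, 0.017)
t=1.500: state=(1.754, 0.122)
t=2.000: state=(1.917, 0.239)
t=2.500: state=(1.930, 0.355)
t=3.000: state=(1.902, 0.467)
t=3.500: state=(1.863, 0.574)
t=4.000: state=(1.822, 0.675)
t=4.500: state=(1.780, 0.771)
t=5.000: state=(1.738, 0.862)
t=5.500: state=(1.694, 0.948)
t=6.000: state=(1.650, 1.029)
t=6.500: state=(1.605, 1.105)
t=7.000: state=(1.559, 1.176)
t=7.500: state=(1.512, 1.243)
t=8.000: state=(1.463, 1.306)
t=8.500: state=(1.412, 1.364)
t=9.000: state=(1.359, 1.417)
t=9.500: state=(1.304, 1.467)
t=9.600: state=(1.292, 1.476)
compare at T: v=1.292, w=1.476

largest component: w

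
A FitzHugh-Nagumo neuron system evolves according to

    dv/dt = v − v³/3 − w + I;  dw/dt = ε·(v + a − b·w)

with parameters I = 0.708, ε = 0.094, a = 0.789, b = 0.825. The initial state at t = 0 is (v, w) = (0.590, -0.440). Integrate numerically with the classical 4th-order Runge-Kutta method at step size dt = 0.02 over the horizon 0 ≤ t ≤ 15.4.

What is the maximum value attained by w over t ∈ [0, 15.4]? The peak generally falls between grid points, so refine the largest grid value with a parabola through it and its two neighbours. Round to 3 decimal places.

max w = 1.593

t=0.000: state=(0.590, -0.440)
step 1 (dt=0.02): k1=(1.670, 0.164), k2=(1.679, 0.165), k3=(1.679, 0.165), k4=(1.687, 0.167); state += dt/6·(k1+2k2+2k3+k4)
t=0.020: state=(0.624, -0.437)
t=0.040: state=(0.657, -0.433)
t=0.060: state=(0.692, -0.430)
continuing one RK4 step at a time; state shown every 25 steps (Δt=0.5):
t=0.500: state=(1.442, -0.340)
t=1.000: state=(1.923, -0.211)
t=1.500: state=(2.026, -0.074)
t=2.000: state=(2.014, 0.058)
t=2.500: state=(1.978, 0.184)
t=3.000: state=(1.938, 0.304)
t=3.500: state=(1.896, 0.417)
t=4.000: state=(1.853, 0.524)
t=4.500: state=(1.811, 0.625)
t=5.000: state=(1.768, 0.720)
t=5.500: state=(1.725, 0.809)
t=6.000: state=(1.681, 0.894)
t=6.500: state=(1.637, 0.972)
t=7.000: state=(1.592, 1.046)
t=7.500: state=(1.546, 1.115)
t=8.000: state=(1.499, 1.179)
t=8.500: state=(1.451, 1.239)
t=9.000: state=(1.401, 1.294)
t=9.500: state=(1.349, 1.344)
t=10.000: state=(1.295, 1.391)
t=10.500: state=(1.238, 1.432)
t=11.000: state=(1.176, 1.470)
t=11.500: state=(1.109, 1.503)
t=12.000: state=(1.034, 1.532)
t=12.500: state=(0.949, 1.556)
t=13.000: state=(0.849, 1.574)
t=13.500: state=(0.724, 1.587)
t=14.000: state=(0.561, 1.593)
t=14.500: state=(0.328, 1.590)
t=15.000: state=(-0.029, 1.573)
t=15.400: state=(-0.460, 1.545)
largest grid value and its neighbours: w(14.060)=1.59311, w(14.080)=1.59313, w(14.100)=1.59313
parabola through these three points peaks at t≈14.089 with w≈1.59313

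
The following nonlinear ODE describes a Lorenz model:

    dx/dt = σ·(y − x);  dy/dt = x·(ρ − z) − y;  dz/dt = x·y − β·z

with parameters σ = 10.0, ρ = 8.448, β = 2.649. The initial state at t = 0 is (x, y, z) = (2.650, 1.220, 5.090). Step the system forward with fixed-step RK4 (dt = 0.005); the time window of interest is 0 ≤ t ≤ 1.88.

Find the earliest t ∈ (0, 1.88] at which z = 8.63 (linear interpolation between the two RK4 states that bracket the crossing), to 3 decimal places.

t = 0.695

t=0.000: state=(2.650, 1.220, 5.090)
step 1 (dt=0.005): k1=(-14.300, 7.679, -10.250), k2=(-13.751, 7.606, -10.176), k3=(-13.766, 7.611, -10.175), k4=(-13.231, 7.541, -10.101); state += dt/6·(k1+2k2+2k3+k4)
t=0.005: state=(2.581, 1.258, 5.039)
t=0.010: state=(2.518, 1.295, 4.989)
t=0.015: state=(2.459, 1.332, 4.940)
continuing one RK4 step at a time; state shown every 20 steps (Δt=0.1):
t=0.100: state=(2.004, 1.906, 4.210)
t=0.200: state=(2.197, 2.618, 3.642)
t=0.300: state=(2.786, 3.529, 3.467)
t=0.400: state=(3.666, 4.672, 3.832)
t=0.500: state=(4.751, 5.872, 4.919)
t=0.600: state=(5.781, 6.636, 6.735)
t=0.695: state=(6.284, 6.430, 8.625)
next step: t=0.700: state=(6.291, 6.391, 8.712) — z has crossed 8.63
linear interpolation between t=0.695 (8.62532) and t=0.700 (8.71204) → t≈0.695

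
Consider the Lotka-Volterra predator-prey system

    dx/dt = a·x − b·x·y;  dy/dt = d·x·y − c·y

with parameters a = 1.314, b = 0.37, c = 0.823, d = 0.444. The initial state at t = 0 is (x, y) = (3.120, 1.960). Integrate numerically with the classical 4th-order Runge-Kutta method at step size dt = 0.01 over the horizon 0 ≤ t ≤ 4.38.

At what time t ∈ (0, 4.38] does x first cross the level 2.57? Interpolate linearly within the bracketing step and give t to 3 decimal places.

t=0.000: state=(3.120, 1.960)
step 1 (dt=0.01): k1=(1.837, 1.102), k2=(1.836, 1.113), k3=(1.836, 1.113), k4=(1.835, 1.124); state += dt/6·(k1+2k2+2k3+k4)
t=0.010: state=(3.138, 1.971)
t=0.020: state=(3.157, 1.982)
t=0.030: state=(3.175, 1.994)
continuing one RK4 step at a time; state shown every 20 steps (Δt=0.2):
t=0.200: state=(3.477, 2.229)
t=0.400: state=(3.784, 2.611)
t=0.600: state=(3.983, 3.130)
t=0.800: state=(4.013, 3.792)
t=1.000: state=(3.833, 4.565)
t=1.200: state=(3.452, 5.357)
t=1.400: state=(2.942, 6.040)
t=1.530: state=(2.588, 6.366)
next step: t=1.540: state=(2.561, 6.386) — x has crossed 2.57
linear interpolation between t=1.530 (2.58840) and t=1.540 (2.56148) → t≈1.537

t = 1.537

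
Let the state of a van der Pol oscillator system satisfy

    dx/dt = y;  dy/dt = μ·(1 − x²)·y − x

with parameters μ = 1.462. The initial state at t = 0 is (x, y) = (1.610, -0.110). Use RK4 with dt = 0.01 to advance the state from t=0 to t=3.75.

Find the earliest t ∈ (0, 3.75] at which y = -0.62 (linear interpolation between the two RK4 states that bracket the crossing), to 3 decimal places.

t = 0.637

t=0.000: state=(1.610, -0.110)
step 1 (dt=0.01): k1=(-0.110, -1.354), k2=(-0.117, -1.338), k3=(-0.117, -1.338), k4=(-0.123, -1.322); state += dt/6·(k1+2k2+2k3+k4)
t=0.010: state=(1.609, -0.123)
t=0.020: state=(1.608, -0.136)
t=0.030: state=(1.606, -0.149)
continuing one RK4 step at a time; state shown every 20 steps (Δt=0.2):
t=0.200: state=(1.565, -0.327)
t=0.400: state=(1.484, -0.476)
t=0.600: state=(1.376, -0.598)
t=0.630: state=(1.358, -0.616)
next step: t=0.640: state=(1.352, -0.622) — y has crossed -0.62
linear interpolation between t=0.630 (-0.61578) and t=0.640 (-0.62177) → t≈0.637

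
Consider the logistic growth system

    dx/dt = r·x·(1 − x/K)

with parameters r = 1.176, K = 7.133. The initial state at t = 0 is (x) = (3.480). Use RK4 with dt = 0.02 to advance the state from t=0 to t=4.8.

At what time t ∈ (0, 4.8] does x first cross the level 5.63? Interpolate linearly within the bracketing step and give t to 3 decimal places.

t=0.000: state=(3.480)
step 1 (dt=0.02): k1=(2.096), k2=(2.096), k3=(2.096), k4=(2.097); state += dt/6·(k1+2k2+2k3+k4)
t=0.020: state=(3.522)
t=0.040: state=(3.564)
t=0.060: state=(3.606)
continuing one RK4 step at a time; state shown every 10 steps (Δt=0.2):
t=0.200: state=(3.898)
t=0.400: state=(4.308)
t=0.600: state=(4.698)
t=0.800: state=(5.060)
t=1.000: state=(5.388)
t=1.160: state=(5.624)
next step: t=1.180: state=(5.652) — x has crossed 5.63
linear interpolation between t=1.160 (5.62406) and t=1.180 (5.65185) → t≈1.164

t = 1.164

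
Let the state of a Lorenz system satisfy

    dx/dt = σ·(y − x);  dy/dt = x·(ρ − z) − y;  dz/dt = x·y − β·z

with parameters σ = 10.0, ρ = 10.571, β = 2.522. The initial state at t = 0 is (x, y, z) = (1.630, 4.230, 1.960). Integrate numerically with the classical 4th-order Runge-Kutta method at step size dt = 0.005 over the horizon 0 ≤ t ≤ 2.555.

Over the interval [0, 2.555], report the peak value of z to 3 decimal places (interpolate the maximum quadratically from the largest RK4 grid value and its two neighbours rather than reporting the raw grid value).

max z = 14.865

t=0.000: state=(1.630, 4.230, 1.960)
step 1 (dt=0.005): k1=(26.000, 9.806, 1.952), k2=(25.595, 10.333, 2.256), k3=(25.618, 10.322, 2.252), k4=(25.235, 10.838, 2.556); state += dt/6·(k1+2k2+2k3+k4)
t=0.005: state=(1.758, 4.282, 1.971)
t=0.010: state=(1.883, 4.338, 1.986)
t=0.015: state=(2.004, 4.400, 2.003)
continuing one RK4 step at a time; state shown every 20 steps (Δt=0.1):
t=0.100: state=(3.860, 6.020, 2.812)
t=0.200: state=(6.157, 8.536, 5.495)
t=0.300: state=(8.195, 9.550, 10.302)
t=0.400: state=(8.271, 6.987, 14.346)
t=0.500: state=(6.095, 3.458, 14.440)
t=0.600: state=(3.714, 1.783, 12.278)
t=0.700: state=(2.330, 1.450, 9.940)
t=0.800: state=(1.822, 1.622, 7.993)
t=0.900: state=(1.839, 2.045, 6.501)
t=1.000: state=(2.207, 2.735, 5.475)
t=1.100: state=(2.903, 3.777, 4.989)
t=1.200: state=(3.964, 5.209, 5.248)
t=1.300: state=(5.343, 6.797, 6.588)
t=1.400: state=(6.670, 7.729, 9.089)
t=1.500: state=(7.175, 7.031, 11.733)
t=1.600: state=(6.405, 5.133, 12.818)
t=1.700: state=(4.976, 3.556, 12.103)
t=1.800: state=(3.786, 2.876, 10.605)
t=1.900: state=(3.173, 2.840, 9.093)
t=2.000: state=(3.076, 3.193, 7.883)
t=2.100: state=(3.374, 3.840, 7.120)
t=2.200: state=(3.986, 4.731, 6.927)
t=2.300: state=(4.823, 5.720, 7.435)
t=2.400: state=(5.687, 6.456, 8.652)
t=2.500: state=(6.228, 6.481, 10.200)
t=2.555: state=(6.262, 6.132, 10.912)
largest grid value and its neighbours: z(0.445)=14.86103, z(0.450)=14.86480, z(0.455)=14.85894
parabola through these three points peaks at t≈0.449 with z≈14.86485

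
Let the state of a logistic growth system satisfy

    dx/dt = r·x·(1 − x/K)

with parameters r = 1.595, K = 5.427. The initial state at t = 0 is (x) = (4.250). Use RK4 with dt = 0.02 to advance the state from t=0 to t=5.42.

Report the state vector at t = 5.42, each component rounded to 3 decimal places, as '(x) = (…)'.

(x) = (5.427)

t=0.000: state=(4.250)
step 1 (dt=0.02): k1=(1.470), k2=(1.457), k3=(1.457), k4=(1.444); state += dt/6·(k1+2k2+2k3+k4)
t=0.020: state=(4.279)
t=0.040: state=(4.308)
t=0.060: state=(4.336)
continuing one RK4 step at a time; state shown every 10 steps (Δt=0.2):
t=0.200: state=(4.518)
t=0.400: state=(4.734)
t=0.600: state=(4.905)
t=0.800: state=(5.038)
t=1.000: state=(5.138)
t=1.200: state=(5.214)
t=1.400: state=(5.271)
t=1.600: state=(5.312)
t=1.800: state=(5.343)
t=2.000: state=(5.366)
t=2.200: state=(5.382)
t=2.400: state=(5.395)
t=2.600: state=(5.403)
t=2.800: state=(5.410)
t=3.000: state=(5.414)
t=3.200: state=(5.418)
t=3.400: state=(5.420)
t=3.600: state=(5.422)
t=3.800: state=(5.423)
t=4.000: state=(5.424)
t=4.200: state=(5.425)
t=4.400: state=(5.426)
t=4.600: state=(5.426)
t=4.800: state=(5.426)
t=5.000: state=(5.426)
t=5.200: state=(5.427)
t=5.400: state=(5.427)
t=5.420: state=(5.427)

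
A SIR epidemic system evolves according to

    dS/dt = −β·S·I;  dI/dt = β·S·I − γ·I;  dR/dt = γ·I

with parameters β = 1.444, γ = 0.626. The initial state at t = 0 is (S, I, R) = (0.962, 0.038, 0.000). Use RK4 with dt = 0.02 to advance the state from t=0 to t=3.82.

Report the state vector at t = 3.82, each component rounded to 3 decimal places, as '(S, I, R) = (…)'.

(S, I, R) = (0.465, 0.220, 0.315)

t=0.000: state=(0.962, 0.038, 0.000)
step 1 (dt=0.02): k1=(-0.053, 0.029, 0.024), k2=(-0.053, 0.029, 0.024), k3=(-0.053, 0.029, 0.024), k4=(-0.054, 0.029, 0.024); state += dt/6·(k1+2k2+2k3+k4)
t=0.020: state=(0.961, 0.039, 0.000)
t=0.040: state=(0.960, 0.039, 0.001)
t=0.060: state=(0.959, 0.040, 0.001)
continuing one RK4 step at a time; state shown every 10 steps (Δt=0.2):
t=0.200: state=(0.951, 0.044, 0.005)
t=0.400: state=(0.938, 0.051, 0.011)
t=0.600: state=(0.923, 0.059, 0.018)
t=0.800: state=(0.906, 0.068, 0.026)
t=1.000: state=(0.887, 0.078, 0.035)
t=1.200: state=(0.866, 0.088, 0.045)
t=1.400: state=(0.843, 0.100, 0.057)
t=1.600: state=(0.818, 0.112, 0.070)
t=1.800: state=(0.790, 0.124, 0.085)
t=2.000: state=(0.761, 0.137, 0.102)
t=2.200: state=(0.730, 0.150, 0.120)
t=2.400: state=(0.698, 0.163, 0.139)
t=2.600: state=(0.664, 0.175, 0.160)
t=2.800: state=(0.631, 0.186, 0.183)
t=3.000: state=(0.597, 0.196, 0.207)
t=3.200: state=(0.563, 0.205, 0.232)
t=3.400: state=(0.530, 0.212, 0.258)
t=3.600: state=(0.498, 0.217, 0.285)
t=3.800: state=(0.468, 0.220, 0.312)
t=3.820: state=(0.465, 0.220, 0.315)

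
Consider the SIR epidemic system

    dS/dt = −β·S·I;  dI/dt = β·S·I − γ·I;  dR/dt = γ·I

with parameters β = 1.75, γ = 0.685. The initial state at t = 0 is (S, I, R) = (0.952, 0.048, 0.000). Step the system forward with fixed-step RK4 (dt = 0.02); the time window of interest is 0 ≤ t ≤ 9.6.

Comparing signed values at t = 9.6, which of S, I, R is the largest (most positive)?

largest component: R

t=0.000: state=(0.952, 0.048, 0.000)
step 1 (dt=0.02): k1=(-0.080, 0.047, 0.033), k2=(-0.081, 0.047, 0.033), k3=(-0.081, 0.047, 0.033), k4=(-0.081, 0.048, 0.034); state += dt/6·(k1+2k2+2k3+k4)
t=0.020: state=(0.950, 0.049, 0.001)
t=0.040: state=(0.949, 0.050, 0.001)
t=0.060: state=(0.947, 0.051, 0.002)
continuing one RK4 step at a time; state shown every 25 steps (Δt=0.5):
t=0.500: state=(0.902, 0.077, 0.021)
t=1.000: state=(0.830, 0.117, 0.054)
t=1.500: state=(0.734, 0.164, 0.102)
t=2.000: state=(0.622, 0.211, 0.166)
t=2.500: state=(0.509, 0.246, 0.245)
t=3.000: state=(0.407, 0.260, 0.332)
t=3.500: state=(0.325, 0.254, 0.421)
t=4.000: state=(0.262, 0.233, 0.505)
t=4.500: state=(0.216, 0.204, 0.580)
t=5.000: state=(0.184, 0.172, 0.644)
t=5.500: state=(0.160, 0.142, 0.698)
t=6.000: state=(0.143, 0.115, 0.742)
t=6.500: state=(0.131, 0.092, 0.777)
t=7.000: state=(0.122, 0.073, 0.805)
t=7.500: state=(0.115, 0.057, 0.828)
t=8.000: state=(0.110, 0.045, 0.845)
t=8.500: state=(0.106, 0.035, 0.859)
t=9.000: state=(0.103, 0.027, 0.869)
t=9.500: state=(0.101, 0.021, 0.878)
t=9.600: state=(0.101, 0.020, 0.879)
compare at T: S=0.101, I=0.020, R=0.879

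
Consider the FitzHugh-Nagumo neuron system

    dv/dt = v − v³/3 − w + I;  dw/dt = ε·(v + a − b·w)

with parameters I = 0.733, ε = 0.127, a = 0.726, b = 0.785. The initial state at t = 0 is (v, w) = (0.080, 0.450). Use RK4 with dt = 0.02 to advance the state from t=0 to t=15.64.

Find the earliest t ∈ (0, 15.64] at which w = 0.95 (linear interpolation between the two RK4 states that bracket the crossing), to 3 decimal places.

t = 3.228

t=0.000: state=(0.080, 0.450)
step 1 (dt=0.02): k1=(0.363, 0.057), k2=(0.366, 0.058), k3=(0.366, 0.058), k4=(0.369, 0.058); state += dt/6·(k1+2k2+2k3+k4)
t=0.020: state=(0.087, 0.451)
t=0.040: state=(0.095, 0.452)
t=0.060: state=(0.102, 0.454)
continuing one RK4 step at a time; state shown every 50 steps (Δt=1):
t=1.000: state=(0.627, 0.534)
t=2.000: state=(1.370, 0.695)
t=3.000: state=(1.620, 0.903)
t=3.220: state=(1.622, 0.948)
next step: t=3.240: state=(1.622, 0.952) — w has crossed 0.95
linear interpolation between t=3.220 (0.94832) and t=3.240 (0.95239) → t≈3.228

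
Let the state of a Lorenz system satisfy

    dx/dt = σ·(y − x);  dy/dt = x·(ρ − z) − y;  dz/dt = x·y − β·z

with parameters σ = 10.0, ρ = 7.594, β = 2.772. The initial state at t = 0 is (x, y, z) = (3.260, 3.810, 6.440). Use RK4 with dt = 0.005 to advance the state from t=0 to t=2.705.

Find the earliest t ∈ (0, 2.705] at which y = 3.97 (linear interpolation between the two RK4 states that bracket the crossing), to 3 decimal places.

t=0.000: state=(3.260, 3.810, 6.440)
step 1 (dt=0.005): k1=(5.500, -0.048, -5.431), k2=(5.361, 0.012, -5.341), k3=(5.366, 0.011, -5.343), k4=(5.232, 0.071, -5.255); state += dt/6·(k1+2k2+2k3+k4)
t=0.005: state=(3.287, 3.810, 6.413)
t=0.010: state=(3.312, 3.811, 6.387)
t=0.015: state=(3.337, 3.812, 6.362)
continuing one RK4 step at a time; state shown every 20 steps (Δt=0.1):
t=0.100: state=(3.633, 3.903, 6.049)
t=0.135: state=(3.723, 3.970, 5.972)
next step: t=0.140: state=(3.735, 3.980, 5.964) — y has crossed 3.97
linear interpolation between t=0.135 (3.96978) and t=0.140 (3.98022) → t≈0.135

t = 0.135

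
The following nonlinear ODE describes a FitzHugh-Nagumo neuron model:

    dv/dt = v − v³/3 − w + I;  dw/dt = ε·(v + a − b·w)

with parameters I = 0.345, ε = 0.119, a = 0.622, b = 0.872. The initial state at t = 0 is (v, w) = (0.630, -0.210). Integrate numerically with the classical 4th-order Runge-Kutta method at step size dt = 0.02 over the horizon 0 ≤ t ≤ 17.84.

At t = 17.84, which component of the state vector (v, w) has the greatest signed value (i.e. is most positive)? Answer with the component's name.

t=0.000: state=(0.630, -0.210)
step 1 (dt=0.02): k1=(1.102, 0.171), k2=(1.107, 0.172), k3=(1.107, 0.172), k4=(1.111, 0.173); state += dt/6·(k1+2k2+2k3+k4)
t=0.020: state=(0.652, -0.207)
t=0.040: state=(0.674, -0.203)
t=0.060: state=(0.697, -0.200)
continuing one RK4 step at a time; state shown every 50 steps (Δt=1):
t=1.000: state=(1.615, 0.015)
t=2.000: state=(1.781, 0.281)
t=3.000: state=(1.697, 0.521)
t=4.000: state=(1.583, 0.725)
t=5.000: state=(1.460, 0.896)
t=6.000: state=(1.326, 1.035)
t=7.000: state=(1.174, 1.145)
t=8.000: state=(0.988, 1.225)
t=9.000: state=(0.726, 1.272)
t=10.000: state=(0.257, 1.275)
t=11.000: state=(-0.828, 1.195)
t=12.000: state=(-1.867, 0.981)
t=13.000: state=(-1.925, 0.737)
t=14.000: state=(-1.849, 0.522)
t=15.000: state=(-1.767, 0.336)
t=16.000: state=(-1.687, 0.178)
t=17.000: state=(-1.608, 0.045)
t=17.840: state=(-1.543, -0.050)
compare at T: v=-1.543, w=-0.050

largest component: w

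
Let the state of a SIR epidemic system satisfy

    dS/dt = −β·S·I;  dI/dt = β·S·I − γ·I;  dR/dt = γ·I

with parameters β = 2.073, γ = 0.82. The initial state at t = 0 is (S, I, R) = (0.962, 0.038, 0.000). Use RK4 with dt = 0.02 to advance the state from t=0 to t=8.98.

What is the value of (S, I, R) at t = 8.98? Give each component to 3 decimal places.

t=0.000: state=(0.962, 0.038, 0.000)
step 1 (dt=0.02): k1=(-0.076, 0.045, 0.031), k2=(-0.077, 0.045, 0.032), k3=(-0.077, 0.045, 0.032), k4=(-0.077, 0.046, 0.032); state += dt/6·(k1+2k2+2k3+k4)
t=0.020: state=(0.960, 0.039, 0.001)
t=0.040: state=(0.959, 0.040, 0.001)
t=0.060: state=(0.957, 0.041, 0.002)
continuing one RK4 step at a time; state shown every 25 steps (Δt=0.5):
t=0.500: state=(0.912, 0.067, 0.021)
t=1.000: state=(0.833, 0.110, 0.057)
t=1.500: state=(0.724, 0.164, 0.113)
t=2.000: state=(0.594, 0.215, 0.191)
t=2.500: state=(0.466, 0.247, 0.286)
t=3.000: state=(0.359, 0.251, 0.389)
t=3.500: state=(0.279, 0.232, 0.489)
t=4.000: state=(0.223, 0.199, 0.578)
t=4.500: state=(0.185, 0.163, 0.652)
t=5.000: state=(0.159, 0.129, 0.712)
t=5.500: state=(0.141, 0.100, 0.758)
t=6.000: state=(0.129, 0.076, 0.794)
t=6.500: state=(0.120, 0.058, 0.822)
t=7.000: state=(0.114, 0.043, 0.842)
t=7.500: state=(0.110, 0.032, 0.858)
t=8.000: state=(0.107, 0.024, 0.869)
t=8.500: state=(0.105, 0.018, 0.878)
t=8.980: state=(0.103, 0.013, 0.884)

(S, I, R) = (0.103, 0.013, 0.884)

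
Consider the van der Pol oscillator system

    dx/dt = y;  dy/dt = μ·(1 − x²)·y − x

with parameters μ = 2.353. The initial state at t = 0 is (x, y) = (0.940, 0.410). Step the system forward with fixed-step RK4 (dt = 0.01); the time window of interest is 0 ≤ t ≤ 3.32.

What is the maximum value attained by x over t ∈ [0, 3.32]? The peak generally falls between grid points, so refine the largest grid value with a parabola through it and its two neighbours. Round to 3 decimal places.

max x = 1.028

t=0.000: state=(0.940, 0.410)
step 1 (dt=0.01): k1=(0.410, -0.828), k2=(0.406, -0.835), k3=(0.406, -0.835), k4=(0.402, -0.841); state += dt/6·(k1+2k2+2k3+k4)
t=0.010: state=(0.944, 0.402)
t=0.020: state=(0.948, 0.393)
t=0.030: state=(0.952, 0.385)
continuing one RK4 step at a time; state shown every 20 steps (Δt=0.2):
t=0.200: state=(1.004, 0.223)
t=0.400: state=(1.028, 0.018)
t=0.600: state=(1.011, -0.185)
t=0.800: state=(0.954, -0.387)
t=1.000: state=(0.855, -0.611)
t=1.200: state=(0.705, -0.906)
t=1.400: state=(0.482, -1.364)
t=1.600: state=(0.137, -2.153)
t=1.800: state=(-0.410, -3.361)
t=2.000: state=(-1.162, -3.800)
t=2.200: state=(-1.754, -1.893)
t=2.400: state=(-1.956, -0.357)
t=2.600: state=(-1.968, 0.123)
t=2.800: state=(-1.929, 0.250)
t=3.000: state=(-1.874, 0.293)
t=3.200: state=(-1.812, 0.317)
t=3.320: state=(-1.774, 0.330)
largest grid value and its neighbours: x(0.410)=1.02819, x(0.420)=1.02821, x(0.430)=1.02813
parabola through these three points peaks at t≈0.417 with x≈1.02822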